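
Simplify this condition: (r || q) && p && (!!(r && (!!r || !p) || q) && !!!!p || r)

(r || q) && p && (!!(r && (!!r || !p) || q) && !!!!p || r)
= (r || q) && p && ((r && (!!r || !p) || q) && !!!!p || r)
= (r || q) && p && ((r && (r || !p) || q) && !!!!p || r)
= (r || q) && p && ((r && (r || !p) || q) && !!p || r)
= (r || q) && p && ((r || q) && !!p || r)
= (r || q) && p && ((r || q) && p || r)
= (r || q) && p

(r || q) && p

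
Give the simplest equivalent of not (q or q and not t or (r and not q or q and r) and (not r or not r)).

not (q or q and not t or (r and not q or q and r) and (not r or not r))
= not (q or q and not t or (r and not q or q and r) and not r)   (idempotence)
= not (q or q and not t or r and not r)   (distribution)
= not (q or q and not t)   (complement / identity)
= not q   (absorption)

not q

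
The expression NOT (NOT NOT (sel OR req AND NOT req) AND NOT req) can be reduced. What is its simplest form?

NOT (NOT NOT (sel OR req AND NOT req) AND NOT req)
= NOT (sel OR req AND NOT req) OR req
= NOT sel OR req

NOT sel OR req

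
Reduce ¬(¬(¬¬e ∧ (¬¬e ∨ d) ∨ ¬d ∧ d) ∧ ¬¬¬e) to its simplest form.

e

¬(¬(¬¬e ∧ (¬¬e ∨ d) ∨ ¬d ∧ d) ∧ ¬¬¬e)
= ¬(¬(¬¬e ∨ ¬d ∧ d) ∧ ¬¬¬e)   (absorption)
= ¬(¬¬¬e ∧ ¬¬¬e)   (complement / identity)
= ¬¬¬¬e   (idempotence)
= ¬¬e   (double negation)
= e   (double negation)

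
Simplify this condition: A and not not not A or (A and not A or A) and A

A

A and not not not A or (A and not A or A) and A
= A and not not not A or A and A
= A and not A or A and A
= A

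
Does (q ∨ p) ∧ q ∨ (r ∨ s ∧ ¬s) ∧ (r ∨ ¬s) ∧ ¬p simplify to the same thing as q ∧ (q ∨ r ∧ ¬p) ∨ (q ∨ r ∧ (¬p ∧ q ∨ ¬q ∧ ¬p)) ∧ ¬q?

Yes

E1: (q ∨ p) ∧ q ∨ (r ∨ s ∧ ¬s) ∧ (r ∨ ¬s) ∧ ¬p
    = (q ∨ p) ∧ q ∨ r ∧ (r ∨ ¬s) ∧ ¬p   [complement / identity]
    = (q ∨ p) ∧ q ∨ r ∧ ¬p   [absorption]
    = q ∨ r ∧ ¬p   [absorption]
E2: q ∧ (q ∨ r ∧ ¬p) ∨ (q ∨ r ∧ (¬p ∧ q ∨ ¬q ∧ ¬p)) ∧ ¬q
    = q ∧ (q ∨ r ∧ ¬p) ∨ (q ∨ r ∧ ¬p) ∧ ¬q   [distribution]
    = q ∨ r ∧ ¬p   [distribution]
Both reduce to q ∨ r ∧ ¬p, so they are equivalent.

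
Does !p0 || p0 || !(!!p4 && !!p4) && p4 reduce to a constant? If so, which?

!p0 || p0 || !(!!p4 && !!p4) && p4
= !p0 || p0 || (!p4 || !p4) && p4   — De Morgan
= !p0 || p0 || !p4 && p4   — idempotence
= !p0 || p0   — complement / identity
= true   — complement

yes, True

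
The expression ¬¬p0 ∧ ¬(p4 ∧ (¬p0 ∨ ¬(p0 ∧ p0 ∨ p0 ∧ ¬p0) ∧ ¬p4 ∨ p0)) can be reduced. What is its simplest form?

p0 ∧ ¬p4

¬¬p0 ∧ ¬(p4 ∧ (¬p0 ∨ ¬(p0 ∧ p0 ∨ p0 ∧ ¬p0) ∧ ¬p4 ∨ p0))
= ¬¬p0 ∧ ¬(p4 ∧ (¬p0 ∨ ¬p0 ∧ ¬p4 ∨ p0))   (distribution)
= ¬¬p0 ∧ ¬(p4 ∧ (¬p0 ∨ p0))   (absorption)
= ¬¬p0 ∧ ¬p4   (complement / identity)
= p0 ∧ ¬p4   (double negation)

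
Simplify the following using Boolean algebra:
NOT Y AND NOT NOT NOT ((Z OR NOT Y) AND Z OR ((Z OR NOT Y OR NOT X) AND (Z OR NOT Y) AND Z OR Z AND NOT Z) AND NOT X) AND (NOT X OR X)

NOT Y AND NOT NOT NOT ((Z OR NOT Y) AND Z OR ((Z OR NOT Y OR NOT X) AND (Z OR NOT Y) AND Z OR Z AND NOT Z) AND NOT X) AND (NOT X OR X)
= NOT Y AND NOT NOT NOT ((Z OR NOT Y) AND Z OR ((Z OR NOT Y) AND Z OR Z AND NOT Z) AND NOT X) AND (NOT X OR X)   (absorption)
= NOT Y AND NOT NOT NOT ((Z OR NOT Y) AND Z OR (Z OR NOT Y) AND Z AND NOT X) AND (NOT X OR X)   (complement / identity)
= NOT Y AND NOT NOT NOT ((Z OR NOT Y) AND Z) AND (NOT X OR X)   (absorption)
= NOT Y AND NOT NOT NOT ((Z OR NOT Y) AND Z)   (complement / identity)
= NOT Y AND NOT NOT NOT Z   (absorption)
= NOT Y AND NOT Z   (double negation)

NOT Y AND NOT Z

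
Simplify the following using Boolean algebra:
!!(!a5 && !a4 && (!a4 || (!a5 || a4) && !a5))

!a5 && !a4

!!(!a5 && !a4 && (!a4 || (!a5 || a4) && !a5))
= !!(!a5 && !a4 && (!a4 || !a5))   [absorption]
= !!(!a5 && !a4)   [absorption]
= !a5 && !a4   [double negation]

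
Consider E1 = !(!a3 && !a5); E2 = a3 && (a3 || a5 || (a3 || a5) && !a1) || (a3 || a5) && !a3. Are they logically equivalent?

Yes

E1: !(!a3 && !a5)
    = a3 || a5   [De Morgan]
E2: a3 && (a3 || a5 || (a3 || a5) && !a1) || (a3 || a5) && !a3
    = a3 && (a3 || a5) || (a3 || a5) && !a3   [absorption]
    = a3 || a5   [distribution]
Both reduce to a3 || a5, so they are equivalent.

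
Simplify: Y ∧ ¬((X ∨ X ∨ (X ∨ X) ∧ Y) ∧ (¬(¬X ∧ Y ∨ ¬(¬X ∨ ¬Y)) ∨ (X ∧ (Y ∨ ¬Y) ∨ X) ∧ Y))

Y ∧ ¬((X ∨ X ∨ (X ∨ X) ∧ Y) ∧ (¬(¬X ∧ Y ∨ ¬(¬X ∨ ¬Y)) ∨ (X ∧ (Y ∨ ¬Y) ∨ X) ∧ Y))
= Y ∧ ¬((X ∨ X ∨ (X ∨ X) ∧ Y) ∧ (¬(¬X ∧ Y ∨ X ∧ Y) ∨ (X ∧ (Y ∨ ¬Y) ∨ X) ∧ Y))   — De Morgan
= Y ∧ ¬((X ∨ X ∨ (X ∨ X) ∧ Y) ∧ (¬Y ∨ (X ∧ (Y ∨ ¬Y) ∨ X) ∧ Y))   — distribution
= Y ∧ ¬((X ∨ X ∨ (X ∨ X) ∧ Y) ∧ (¬Y ∨ (X ∨ X) ∧ Y))   — complement / identity
= Y ∧ ¬((X ∨ X) ∧ Y ∨ (X ∨ X) ∧ ¬Y)   — distribution
= Y ∧ ¬(X ∨ X)   — distribution
= Y ∧ ¬X   — idempotence

Y ∧ ¬X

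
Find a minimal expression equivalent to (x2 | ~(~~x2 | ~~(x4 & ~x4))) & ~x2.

(x2 | ~(~~x2 | ~~(x4 & ~x4))) & ~x2
= (x2 | ~(~~x2 | x4 & ~x4)) & ~x2   [double negation]
= (x2 | ~~~x2) & ~x2   [complement / identity]
= (x2 | ~x2) & ~x2   [double negation]
= ~x2   [complement / identity]

~x2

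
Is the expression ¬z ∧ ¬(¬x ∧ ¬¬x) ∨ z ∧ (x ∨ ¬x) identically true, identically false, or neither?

¬z ∧ ¬(¬x ∧ ¬¬x) ∨ z ∧ (x ∨ ¬x)
= ¬z ∧ (x ∨ ¬x) ∨ z ∧ (x ∨ ¬x)   — De Morgan
= x ∨ ¬x   — distribution
= True   — complement

identically true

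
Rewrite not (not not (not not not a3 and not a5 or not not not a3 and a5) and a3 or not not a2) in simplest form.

not (not not (not not not a3 and not a5 or not not not a3 and a5) and a3 or not not a2)
= not (not not not not not a3 and a3 or not not a2)
= not (not not not a3 and a3 or not not a2)
= not (not a3 and a3 or not not a2)
= not not not a2
= not a2

not a2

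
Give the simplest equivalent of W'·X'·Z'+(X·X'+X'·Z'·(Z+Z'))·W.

X'·Z'

W'·X'·Z'+(X·X'+X'·Z'·(Z+Z'))·W
= W'·X'·Z'+(X·X'+X'·Z')·W
= W'·X'·Z'+X'·Z'·W
= X'·Z'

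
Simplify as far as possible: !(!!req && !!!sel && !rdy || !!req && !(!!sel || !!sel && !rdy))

!(!!req && !!!sel && !rdy || !!req && !(!!sel || !!sel && !rdy))
= !(!!req && !!!sel && !rdy || !!req && !!!sel)   — absorption
= !(!!req && !!!sel)   — absorption
= !(!!req && !sel)   — double negation
= !req || sel   — De Morgan

!req || sel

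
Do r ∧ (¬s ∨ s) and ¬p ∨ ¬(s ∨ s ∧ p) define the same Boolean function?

No

E1: r ∧ (¬s ∨ s)
    = r   (complement / identity)
E2: ¬p ∨ ¬(s ∨ s ∧ p)
    = ¬p ∨ ¬s   (absorption)
These differ: at p=1, r=0, s=0, E1 = 0 but E2 = 1.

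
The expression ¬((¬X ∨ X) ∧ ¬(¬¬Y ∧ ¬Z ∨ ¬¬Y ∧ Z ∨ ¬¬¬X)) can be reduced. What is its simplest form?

¬((¬X ∨ X) ∧ ¬(¬¬Y ∧ ¬Z ∨ ¬¬Y ∧ Z ∨ ¬¬¬X))
= ¬((¬X ∨ X) ∧ ¬(¬¬Y ∨ ¬¬¬X))   — distribution
= ¬((¬X ∨ X) ∧ ¬Y ∧ ¬¬X)   — De Morgan
= ¬(¬Y ∧ ¬¬X)   — complement / identity
= Y ∨ ¬X   — De Morgan

Y ∨ ¬X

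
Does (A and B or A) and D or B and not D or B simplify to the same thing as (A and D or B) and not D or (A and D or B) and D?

Yes

E1: (A and B or A) and D or B and not D or B
    = A and D or B and not D or B   (absorption)
    = A and D or B   (absorption)
E2: (A and D or B) and not D or (A and D or B) and D
    = A and D or B   (distribution)
Both reduce to A and D or B, so they are equivalent.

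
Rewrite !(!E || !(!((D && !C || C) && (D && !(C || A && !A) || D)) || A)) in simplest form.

E && (!D || A)

!(!E || !(!((D && !C || C) && (D && !(C || A && !A) || D)) || A))
= !(!E || !(!((D && !C || C) && (D && !C || D)) || A))   (complement / identity)
= E && (!((D && !C || C) && (D && !C || D)) || A)   (De Morgan)
= E && (!(D && !C || C && D) || A)   (distribution)
= E && (!D || A)   (distribution)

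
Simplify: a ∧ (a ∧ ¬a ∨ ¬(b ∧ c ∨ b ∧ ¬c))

a ∧ (a ∧ ¬a ∨ ¬(b ∧ c ∨ b ∧ ¬c))
= a ∧ (a ∧ ¬a ∨ ¬b)   — distribution
= a ∧ ¬b   — complement / identity

a ∧ ¬b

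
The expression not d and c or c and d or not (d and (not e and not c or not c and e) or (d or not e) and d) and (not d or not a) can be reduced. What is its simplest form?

c or not d

not d and c or c and d or not (d and (not e and not c or not c and e) or (d or not e) and d) and (not d or not a)
= c or not (d and (not e and not c or not c and e) or (d or not e) and d) and (not d or not a)   — distribution
= c or not (d and not c or (d or not e) and d) and (not d or not a)   — distribution
= c or not (d and not c or d) and (not d or not a)   — absorption
= c or not d and (not d or not a)   — absorption
= c or not d   — absorption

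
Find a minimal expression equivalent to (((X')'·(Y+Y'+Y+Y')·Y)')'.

X·Y

(((X')'·(Y+Y'+Y+Y')·Y)')'
= ((X·(Y+Y'+Y+Y')·Y)')'   [double negation]
= ((X·(Y+Y')·Y)')'   [idempotence]
= X·(Y+Y')·Y   [double negation]
= X·Y   [complement / identity]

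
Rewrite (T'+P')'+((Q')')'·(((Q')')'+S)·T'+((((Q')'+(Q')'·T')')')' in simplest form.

(T'+P')'+((Q')')'·(((Q')')'+S)·T'+((((Q')'+(Q')'·T')')')'
= (T'+P')'+((Q')')'·(((Q')')'+S)·T'+((((Q')')')')'   [absorption]
= (T'+P')'+((Q')')'·(((Q')')'+S)·T'+((Q')')'   [double negation]
= T·P+((Q')')'·(((Q')')'+S)·T'+((Q')')'   [De Morgan]
= T·P+((Q')')'·T'+((Q')')'   [absorption]
= T·P+((Q')')'   [absorption]
= T·P+Q'   [double negation]

T·P+Q'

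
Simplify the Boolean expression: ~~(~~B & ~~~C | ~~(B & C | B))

~~(~~B & ~~~C | ~~(B & C | B))
= ~~(~~B & ~C | ~~(B & C | B))   [double negation]
= ~~(~~B & ~C | ~~B)   [absorption]
= ~~~~B   [absorption]
= ~~B   [double negation]
= B   [double negation]

B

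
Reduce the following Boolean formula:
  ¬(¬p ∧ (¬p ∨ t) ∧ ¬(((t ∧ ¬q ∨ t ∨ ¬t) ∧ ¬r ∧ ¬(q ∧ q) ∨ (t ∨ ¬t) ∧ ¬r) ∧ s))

¬(¬p ∧ (¬p ∨ t) ∧ ¬(((t ∧ ¬q ∨ t ∨ ¬t) ∧ ¬r ∧ ¬(q ∧ q) ∨ (t ∨ ¬t) ∧ ¬r) ∧ s))
= ¬(¬p ∧ ¬(((t ∧ ¬q ∨ t ∨ ¬t) ∧ ¬r ∧ ¬(q ∧ q) ∨ (t ∨ ¬t) ∧ ¬r) ∧ s))   [absorption]
= ¬(¬p ∧ ¬(((t ∧ ¬q ∨ t ∨ ¬t) ∧ ¬r ∧ ¬q ∨ (t ∨ ¬t) ∧ ¬r) ∧ s))   [idempotence]
= p ∨ ((t ∧ ¬q ∨ t ∨ ¬t) ∧ ¬r ∧ ¬q ∨ (t ∨ ¬t) ∧ ¬r) ∧ s   [De Morgan]
= p ∨ ((t ∨ ¬t) ∧ ¬r ∧ ¬q ∨ (t ∨ ¬t) ∧ ¬r) ∧ s   [absorption]
= p ∨ (t ∨ ¬t) ∧ ¬r ∧ s   [absorption]
= p ∨ ¬r ∧ s   [complement / identity]

p ∨ ¬r ∧ s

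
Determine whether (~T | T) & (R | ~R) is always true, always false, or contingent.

always true

(~T | T) & (R | ~R)
= ~T | T
= 1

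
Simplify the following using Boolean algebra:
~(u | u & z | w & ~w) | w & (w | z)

~u | w

~(u | u & z | w & ~w) | w & (w | z)
= ~(u | u & z | w & ~w) | w   (absorption)
= ~(u | w & ~w) | w   (absorption)
= ~u | w   (complement / identity)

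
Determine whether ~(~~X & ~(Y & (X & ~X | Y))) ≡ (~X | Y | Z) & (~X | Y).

Yes

E1: ~(~~X & ~(Y & (X & ~X | Y)))
    = ~(~~X & ~(Y & Y))   [complement / identity]
    = ~(~~X & ~Y)   [idempotence]
    = ~X | Y   [De Morgan]
E2: (~X | Y | Z) & (~X | Y)
    = ~X | Y   [absorption]
Both reduce to ~X | Y, so they are equivalent.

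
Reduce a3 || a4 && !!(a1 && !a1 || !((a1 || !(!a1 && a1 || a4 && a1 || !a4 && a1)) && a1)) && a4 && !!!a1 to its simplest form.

a3 || a4 && !a1

a3 || a4 && !!(a1 && !a1 || !((a1 || !(!a1 && a1 || a4 && a1 || !a4 && a1)) && a1)) && a4 && !!!a1
= a3 || a4 && !!(a1 && !a1 || !((a1 || !(a4 && a1 || !a4 && a1)) && a1)) && a4 && !!!a1   [complement / identity]
= a3 || a4 && !!(a1 && !a1 || !((a1 || !a1) && a1)) && a4 && !!!a1   [distribution]
= a3 || a4 && !!!((a1 || !a1) && a1) && a4 && !!!a1   [complement / identity]
= a3 || a4 && !!!a1 && a4 && !!!a1   [complement / identity]
= a3 || a4 && !!!a1   [idempotence]
= a3 || a4 && !a1   [double negation]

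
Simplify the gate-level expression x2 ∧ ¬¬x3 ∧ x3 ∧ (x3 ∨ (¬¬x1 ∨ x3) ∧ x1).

x2 ∧ ¬¬x3 ∧ x3 ∧ (x3 ∨ (¬¬x1 ∨ x3) ∧ x1)
= x2 ∧ ¬¬x3 ∧ x3 ∧ (x3 ∨ (x1 ∨ x3) ∧ x1)   (double negation)
= x2 ∧ x3 ∧ x3 ∧ (x3 ∨ (x1 ∨ x3) ∧ x1)   (double negation)
= x2 ∧ x3 ∧ x3 ∧ (x3 ∨ x1)   (absorption)
= x2 ∧ x3 ∧ (x3 ∨ x1)   (idempotence)
= x2 ∧ x3   (absorption)

x2 ∧ x3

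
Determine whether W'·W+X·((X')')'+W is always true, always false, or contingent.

W'·W+X·((X')')'+W
= W'·W+X·X'+W   — double negation
= W'·W+W   — complement / identity
= W   — complement / identity
This depends on W, so it is not a constant.

contingent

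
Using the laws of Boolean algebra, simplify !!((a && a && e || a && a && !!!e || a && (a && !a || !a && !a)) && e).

a && e

!!((a && a && e || a && a && !!!e || a && (a && !a || !a && !a)) && e)
= !!((a && a && e || a && a && !e || a && (a && !a || !a && !a)) && e)   (double negation)
= (a && a && e || a && a && !e || a && (a && !a || !a && !a)) && e   (double negation)
= (a && a && e || a && a && !e || a && !a) && e   (distribution)
= (a && a || a && !a) && e   (distribution)
= a && e   (distribution)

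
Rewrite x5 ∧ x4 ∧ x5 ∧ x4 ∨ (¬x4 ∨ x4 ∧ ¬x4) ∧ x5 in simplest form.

x5 ∧ x4 ∧ x5 ∧ x4 ∨ (¬x4 ∨ x4 ∧ ¬x4) ∧ x5
= x5 ∧ x4 ∧ x5 ∧ x4 ∨ ¬x4 ∧ x5   (complement / identity)
= x5 ∧ x4 ∨ ¬x4 ∧ x5   (idempotence)
= x5   (distribution)

x5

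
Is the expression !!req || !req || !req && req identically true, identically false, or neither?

identically true

!!req || !req || !req && req
= req || !req || !req && req   (double negation)
= req || !req   (complement / identity)
= true   (complement)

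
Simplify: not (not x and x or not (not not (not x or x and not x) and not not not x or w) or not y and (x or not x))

not (not x and x or not (not not (not x or x and not x) and not not not x or w) or not y and (x or not x))
= not (not x and x or not (not not not x and not not not x or w) or not y and (x or not x))   [complement / identity]
= not (not x and x or not (not not not x or w) or not y and (x or not x))   [idempotence]
= not (not x and x or not (not x or w) or not y and (x or not x))   [double negation]
= not (not x and x or not (not x or w) or not y)   [complement / identity]
= not (not (not x or w) or not y)   [complement / identity]
= (not x or w) and y   [De Morgan]

(not x or w) and y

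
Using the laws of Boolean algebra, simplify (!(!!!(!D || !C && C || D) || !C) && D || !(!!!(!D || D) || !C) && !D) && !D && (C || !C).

C && !D

(!(!!!(!D || !C && C || D) || !C) && D || !(!!!(!D || D) || !C) && !D) && !D && (C || !C)
= (!(!!!(!D || !C && C || D) || !C) && D || !(!!!(!D || D) || !C) && !D) && !D   (complement / identity)
= (!(!!!(!D || D) || !C) && D || !(!!!(!D || D) || !C) && !D) && !D   (complement / identity)
= !(!!!(!D || D) || !C) && !D   (distribution)
= !(!(!D || D) || !C) && !D   (double negation)
= (!D || D) && C && !D   (De Morgan)
= C && !D   (complement / identity)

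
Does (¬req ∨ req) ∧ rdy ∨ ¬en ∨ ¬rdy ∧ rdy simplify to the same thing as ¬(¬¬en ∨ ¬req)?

E1: (¬req ∨ req) ∧ rdy ∨ ¬en ∨ ¬rdy ∧ rdy
    = (¬req ∨ req) ∧ rdy ∨ ¬en   [complement / identity]
    = rdy ∨ ¬en   [complement / identity]
E2: ¬(¬¬en ∨ ¬req)
    = ¬en ∧ req   [De Morgan]
These differ: at en=0, rdy=0, req=0, E1 = 1 but E2 = 0.

No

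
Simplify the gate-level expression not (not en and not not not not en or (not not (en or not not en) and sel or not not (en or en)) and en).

not en

not (not en and not not not not en or (not not (en or not not en) and sel or not not (en or en)) and en)
= not (not en and not not not not en or (not not (en or en) and sel or not not (en or en)) and en)   [double negation]
= not (not en and not not en or (not not (en or en) and sel or not not (en or en)) and en)   [double negation]
= not (not en and not not en or not not (en or en) and en)   [absorption]
= not (not en and not not en or not not en and en)   [idempotence]
= not not not en   [distribution]
= not en   [double negation]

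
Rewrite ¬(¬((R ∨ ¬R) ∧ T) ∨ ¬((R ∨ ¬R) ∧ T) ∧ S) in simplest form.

T

¬(¬((R ∨ ¬R) ∧ T) ∨ ¬((R ∨ ¬R) ∧ T) ∧ S)
= ¬¬((R ∨ ¬R) ∧ T)
= ¬¬T
= T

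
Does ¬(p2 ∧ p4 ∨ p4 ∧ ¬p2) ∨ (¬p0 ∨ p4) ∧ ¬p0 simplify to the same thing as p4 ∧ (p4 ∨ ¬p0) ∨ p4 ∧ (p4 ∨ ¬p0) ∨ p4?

No

E1: ¬(p2 ∧ p4 ∨ p4 ∧ ¬p2) ∨ (¬p0 ∨ p4) ∧ ¬p0
    = ¬(p2 ∧ p4 ∨ p4 ∧ ¬p2) ∨ ¬p0   [absorption]
    = ¬p4 ∨ ¬p0   [distribution]
E2: p4 ∧ (p4 ∨ ¬p0) ∨ p4 ∧ (p4 ∨ ¬p0) ∨ p4
    = p4 ∧ (p4 ∨ ¬p0) ∨ p4   [idempotence]
    = p4 ∨ p4   [absorption]
    = p4   [idempotence]
These differ: at p0=1, p2=0, p4=0, E1 = 1 but E2 = 0.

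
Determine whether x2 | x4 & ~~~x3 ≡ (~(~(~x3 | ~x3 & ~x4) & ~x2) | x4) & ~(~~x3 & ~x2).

No

E1: x2 | x4 & ~~~x3
    = x2 | x4 & ~x3   (double negation)
E2: (~(~(~x3 | ~x3 & ~x4) & ~x2) | x4) & ~(~~x3 & ~x2)
    = (~(~~x3 & ~x2) | x4) & ~(~~x3 & ~x2)   (absorption)
    = ~(~~x3 & ~x2)   (absorption)
    = ~x3 | x2   (De Morgan)
These differ: at x2=0, x3=0, x4=0, E1 = 0 but E2 = 1.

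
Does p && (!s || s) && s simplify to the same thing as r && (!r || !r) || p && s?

Yes

E1: p && (!s || s) && s
    = p && s
E2: r && (!r || !r) || p && s
    = r && !r || p && s
    = p && s
Both reduce to p && s, so they are equivalent.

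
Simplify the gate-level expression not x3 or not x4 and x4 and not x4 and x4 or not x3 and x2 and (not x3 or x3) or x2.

not x3 or not x4 and x4 and not x4 and x4 or not x3 and x2 and (not x3 or x3) or x2
= not x3 or not x4 and x4 or not x3 and x2 and (not x3 or x3) or x2   (idempotence)
= not x3 or not x3 and x2 and (not x3 or x3) or x2   (complement / identity)
= not x3 or not x3 and x2 or x2   (complement / identity)
= not x3 or x2   (absorption)

not x3 or x2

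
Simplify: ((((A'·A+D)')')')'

((((A'·A+D)')')')'
= ((A'·A+D)')'   — double negation
= (D')'   — complement / identity
= D   — double negation

D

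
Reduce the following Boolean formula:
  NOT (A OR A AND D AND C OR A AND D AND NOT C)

NOT (A OR A AND D AND C OR A AND D AND NOT C)
= NOT (A OR A AND D)   (distribution)
= NOT A   (absorption)

NOT A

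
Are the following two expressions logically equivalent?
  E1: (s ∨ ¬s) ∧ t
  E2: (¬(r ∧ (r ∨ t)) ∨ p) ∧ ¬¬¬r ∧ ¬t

E1: (s ∨ ¬s) ∧ t
    = t   — complement / identity
E2: (¬(r ∧ (r ∨ t)) ∨ p) ∧ ¬¬¬r ∧ ¬t
    = (¬(r ∧ (r ∨ t)) ∨ p) ∧ ¬r ∧ ¬t   — double negation
    = (¬r ∨ p) ∧ ¬r ∧ ¬t   — absorption
    = ¬r ∧ ¬t   — absorption
These differ: at p=1, r=0, s=0, t=0, E1 = 0 but E2 = 1.

No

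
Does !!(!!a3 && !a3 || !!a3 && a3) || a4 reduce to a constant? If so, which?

!!(!!a3 && !a3 || !!a3 && a3) || a4
= !!!!a3 || a4   — distribution
= !!a3 || a4   — double negation
= a3 || a4   — double negation
This depends on a3, a4, so it is not a constant.

no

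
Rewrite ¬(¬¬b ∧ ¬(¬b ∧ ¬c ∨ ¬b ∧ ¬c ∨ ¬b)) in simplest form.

¬b

¬(¬¬b ∧ ¬(¬b ∧ ¬c ∨ ¬b ∧ ¬c ∨ ¬b))
= ¬(¬¬b ∧ ¬(¬b ∧ ¬c ∨ ¬b))
= ¬(¬¬b ∧ ¬¬b)
= ¬b ∨ ¬b
= ¬b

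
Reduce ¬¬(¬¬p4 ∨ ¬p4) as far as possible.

¬¬(¬¬p4 ∨ ¬p4)
= ¬¬p4 ∨ ¬p4   [double negation]
= p4 ∨ ¬p4   [double negation]
= True   [complement]

True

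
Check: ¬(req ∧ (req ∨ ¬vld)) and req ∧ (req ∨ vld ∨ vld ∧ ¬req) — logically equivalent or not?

E1: ¬(req ∧ (req ∨ ¬vld))
    = ¬req   [absorption]
E2: req ∧ (req ∨ vld ∨ vld ∧ ¬req)
    = req ∧ (req ∨ vld)   [absorption]
    = req   [absorption]
These differ: at req=0, vld=0, E1 = 1 but E2 = 0.

No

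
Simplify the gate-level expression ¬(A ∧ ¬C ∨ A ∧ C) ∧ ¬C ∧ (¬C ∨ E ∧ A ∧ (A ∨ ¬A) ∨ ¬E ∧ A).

¬A ∧ ¬C

¬(A ∧ ¬C ∨ A ∧ C) ∧ ¬C ∧ (¬C ∨ E ∧ A ∧ (A ∨ ¬A) ∨ ¬E ∧ A)
= ¬A ∧ ¬C ∧ (¬C ∨ E ∧ A ∧ (A ∨ ¬A) ∨ ¬E ∧ A)   [distribution]
= ¬A ∧ ¬C ∧ (¬C ∨ E ∧ A ∨ ¬E ∧ A)   [complement / identity]
= ¬A ∧ ¬C ∧ (¬C ∨ A)   [distribution]
= ¬A ∧ ¬C   [absorption]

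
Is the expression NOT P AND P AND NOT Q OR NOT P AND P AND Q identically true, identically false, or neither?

NOT P AND P AND NOT Q OR NOT P AND P AND Q
= (NOT Q OR Q) AND NOT P AND P
= NOT P AND P
= FALSE

identically false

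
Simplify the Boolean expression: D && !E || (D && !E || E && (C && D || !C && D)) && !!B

(!E || B) && D

D && !E || (D && !E || E && (C && D || !C && D)) && !!B
= D && !E || (D && !E || E && D) && !!B   [distribution]
= D && !E || D && !!B   [distribution]
= D && !E || D && B   [double negation]
= (!E || B) && D   [distribution]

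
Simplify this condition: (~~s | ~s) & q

q

(~~s | ~s) & q
= (s | ~s) & q   [double negation]
= q   [complement / identity]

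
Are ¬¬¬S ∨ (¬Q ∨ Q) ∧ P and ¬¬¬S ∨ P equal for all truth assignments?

Yes

E1: ¬¬¬S ∨ (¬Q ∨ Q) ∧ P
    = ¬¬¬S ∨ P   — complement / identity
    = ¬S ∨ P   — double negation
E2: ¬¬¬S ∨ P
    = ¬S ∨ P   — double negation
Both reduce to ¬S ∨ P, so they are equivalent.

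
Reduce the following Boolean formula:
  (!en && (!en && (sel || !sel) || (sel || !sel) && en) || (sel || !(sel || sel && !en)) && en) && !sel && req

!sel && req

(!en && (!en && (sel || !sel) || (sel || !sel) && en) || (sel || !(sel || sel && !en)) && en) && !sel && req
= (!en && (!en && (sel || !sel) || (sel || !sel) && en) || (sel || !sel) && en) && !sel && req   [absorption]
= (!en && (sel || !sel) || (sel || !sel) && en) && !sel && req   [distribution]
= (sel || !sel) && !sel && req   [distribution]
= !sel && req   [complement / identity]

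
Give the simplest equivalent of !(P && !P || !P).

!(P && !P || !P)
= !!P   [complement / identity]
= P   [double negation]

P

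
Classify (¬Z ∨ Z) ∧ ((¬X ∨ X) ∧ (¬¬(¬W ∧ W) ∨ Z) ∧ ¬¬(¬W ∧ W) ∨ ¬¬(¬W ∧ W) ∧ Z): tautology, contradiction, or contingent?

contradiction

(¬Z ∨ Z) ∧ ((¬X ∨ X) ∧ (¬¬(¬W ∧ W) ∨ Z) ∧ ¬¬(¬W ∧ W) ∨ ¬¬(¬W ∧ W) ∧ Z)
= (¬X ∨ X) ∧ (¬¬(¬W ∧ W) ∨ Z) ∧ ¬¬(¬W ∧ W) ∨ ¬¬(¬W ∧ W) ∧ Z
= (¬¬(¬W ∧ W) ∨ Z) ∧ ¬¬(¬W ∧ W) ∨ ¬¬(¬W ∧ W) ∧ Z
= ¬¬(¬W ∧ W) ∨ ¬¬(¬W ∧ W) ∧ Z
= ¬¬(¬W ∧ W)
= ¬W ∧ W
= False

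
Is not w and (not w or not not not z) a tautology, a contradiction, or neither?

not w and (not w or not not not z)
= not w and (not w or not z)   (double negation)
= not w   (absorption)
This depends on w, so it is not a constant.

neither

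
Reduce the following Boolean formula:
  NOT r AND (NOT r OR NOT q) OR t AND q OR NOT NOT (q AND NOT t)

NOT r OR q

NOT r AND (NOT r OR NOT q) OR t AND q OR NOT NOT (q AND NOT t)
= NOT r AND (NOT r OR NOT q) OR t AND q OR q AND NOT t   [double negation]
= NOT r AND (NOT r OR NOT q) OR q   [distribution]
= NOT r OR q   [absorption]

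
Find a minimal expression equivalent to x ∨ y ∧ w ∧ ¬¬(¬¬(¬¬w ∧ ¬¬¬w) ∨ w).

x ∨ y ∧ w ∧ ¬¬(¬¬(¬¬w ∧ ¬¬¬w) ∨ w)
= x ∨ y ∧ w ∧ ¬¬(¬(¬w ∨ ¬¬w) ∨ w)   [De Morgan]
= x ∨ y ∧ w ∧ ¬¬(w ∧ ¬w ∨ w)   [De Morgan]
= x ∨ y ∧ w ∧ ¬¬w   [complement / identity]
= x ∨ y ∧ w ∧ w   [double negation]
= x ∨ y ∧ w   [idempotence]

x ∨ y ∧ w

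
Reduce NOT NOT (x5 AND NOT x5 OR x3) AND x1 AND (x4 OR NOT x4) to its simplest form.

x3 AND x1

NOT NOT (x5 AND NOT x5 OR x3) AND x1 AND (x4 OR NOT x4)
= NOT NOT (x5 AND NOT x5 OR x3) AND x1   [complement / identity]
= NOT NOT x3 AND x1   [complement / identity]
= x3 AND x1   [double negation]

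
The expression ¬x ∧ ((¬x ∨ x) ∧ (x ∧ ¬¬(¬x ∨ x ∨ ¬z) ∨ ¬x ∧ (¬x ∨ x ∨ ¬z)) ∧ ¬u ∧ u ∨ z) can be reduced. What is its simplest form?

¬x ∧ z

¬x ∧ ((¬x ∨ x) ∧ (x ∧ ¬¬(¬x ∨ x ∨ ¬z) ∨ ¬x ∧ (¬x ∨ x ∨ ¬z)) ∧ ¬u ∧ u ∨ z)
= ¬x ∧ ((¬x ∨ x) ∧ (x ∧ (¬x ∨ x ∨ ¬z) ∨ ¬x ∧ (¬x ∨ x ∨ ¬z)) ∧ ¬u ∧ u ∨ z)   — double negation
= ¬x ∧ ((¬x ∨ x) ∧ (¬x ∨ x ∨ ¬z) ∧ ¬u ∧ u ∨ z)   — distribution
= ¬x ∧ ((¬x ∨ x) ∧ ¬u ∧ u ∨ z)   — absorption
= ¬x ∧ (¬u ∧ u ∨ z)   — complement / identity
= ¬x ∧ z   — complement / identity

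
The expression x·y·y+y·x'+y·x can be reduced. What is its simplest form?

x·y·y+y·x'+y·x
= x·y+y·x'+y·x   [idempotence]
= y+y·x   [distribution]
= y   [absorption]

y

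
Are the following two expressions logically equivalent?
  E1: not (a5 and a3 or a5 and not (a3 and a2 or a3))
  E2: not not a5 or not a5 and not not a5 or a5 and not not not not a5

E1: not (a5 and a3 or a5 and not (a3 and a2 or a3))
    = not (a5 and a3 or a5 and not a3)   (absorption)
    = not a5   (distribution)
E2: not not a5 or not a5 and not not a5 or a5 and not not not not a5
    = not not a5 or not a5 and not not a5 or a5 and not not a5   (double negation)
    = not not a5 or not not a5   (distribution)
    = not not a5   (idempotence)
    = a5   (double negation)
These differ: at a2=0, a3=0, a5=0, E1 = 1 but E2 = 0.

No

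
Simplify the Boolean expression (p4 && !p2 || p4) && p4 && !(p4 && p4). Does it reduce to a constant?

(p4 && !p2 || p4) && p4 && !(p4 && p4)
= p4 && p4 && !(p4 && p4)
= p4 && p4 && !p4
= p4 && !p4
= false

false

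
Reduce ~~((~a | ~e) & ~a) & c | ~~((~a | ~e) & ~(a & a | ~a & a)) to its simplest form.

~~((~a | ~e) & ~a) & c | ~~((~a | ~e) & ~(a & a | ~a & a))
= ~~((~a | ~e) & ~a) & c | ~~((~a | ~e) & ~a)   [distribution]
= ~~((~a | ~e) & ~a)   [absorption]
= ~~~a   [absorption]
= ~a   [double negation]

~a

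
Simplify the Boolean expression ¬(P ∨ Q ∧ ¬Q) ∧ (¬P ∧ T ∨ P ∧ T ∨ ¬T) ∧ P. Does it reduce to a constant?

¬(P ∨ Q ∧ ¬Q) ∧ (¬P ∧ T ∨ P ∧ T ∨ ¬T) ∧ P
= ¬(P ∨ Q ∧ ¬Q) ∧ (T ∨ ¬T) ∧ P
= ¬(P ∨ Q ∧ ¬Q) ∧ P
= ¬P ∧ P
= False

False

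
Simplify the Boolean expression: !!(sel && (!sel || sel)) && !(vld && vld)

!!(sel && (!sel || sel)) && !(vld && vld)
= sel && (!sel || sel) && !(vld && vld)   — double negation
= sel && !(vld && vld)   — complement / identity
= sel && !vld   — idempotence

sel && !vld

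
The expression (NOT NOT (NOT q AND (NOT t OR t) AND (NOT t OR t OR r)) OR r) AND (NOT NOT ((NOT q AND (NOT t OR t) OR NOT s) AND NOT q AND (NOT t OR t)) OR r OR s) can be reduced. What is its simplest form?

(NOT NOT (NOT q AND (NOT t OR t) AND (NOT t OR t OR r)) OR r) AND (NOT NOT ((NOT q AND (NOT t OR t) OR NOT s) AND NOT q AND (NOT t OR t)) OR r OR s)
= (NOT NOT (NOT q AND (NOT t OR t) AND (NOT t OR t OR r)) OR r) AND (NOT NOT (NOT q AND (NOT t OR t)) OR r OR s)
= (NOT NOT (NOT q AND (NOT t OR t)) OR r) AND (NOT NOT (NOT q AND (NOT t OR t)) OR r OR s)
= NOT NOT (NOT q AND (NOT t OR t)) OR r
= NOT NOT NOT q OR r
= NOT q OR r

NOT q OR r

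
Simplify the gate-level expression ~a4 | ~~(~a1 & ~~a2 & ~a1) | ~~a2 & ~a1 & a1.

~a4 | ~~(~a1 & ~~a2 & ~a1) | ~~a2 & ~a1 & a1
= ~a4 | ~a1 & ~~a2 & ~a1 | ~~a2 & ~a1 & a1   [double negation]
= ~a4 | ~~a2 & ~a1   [distribution]
= ~a4 | a2 & ~a1   [double negation]

~a4 | a2 & ~a1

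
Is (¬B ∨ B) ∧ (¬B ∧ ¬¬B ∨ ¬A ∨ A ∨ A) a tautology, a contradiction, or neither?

tautology

(¬B ∨ B) ∧ (¬B ∧ ¬¬B ∨ ¬A ∨ A ∨ A)
= (¬B ∨ B) ∧ (¬B ∧ B ∨ ¬A ∨ A ∨ A)   (double negation)
= ¬B ∧ B ∨ ¬A ∨ A ∨ A   (complement / identity)
= ¬B ∧ B ∨ ¬A ∨ A   (idempotence)
= ¬A ∨ A   (complement / identity)
= True   (complement)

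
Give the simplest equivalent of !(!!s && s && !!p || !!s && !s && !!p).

!p || !s

!(!!s && s && !!p || !!s && !s && !!p)
= !((s && !!p || !s && !!p) && !!s)   — distribution
= !(!!p && !!s)   — distribution
= !p || !s   — De Morgan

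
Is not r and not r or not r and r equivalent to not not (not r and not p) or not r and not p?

E1: not r and not r or not r and r
    = not r   (distribution)
E2: not not (not r and not p) or not r and not p
    = not r and not p or not r and not p   (double negation)
    = not r and not p   (idempotence)
These differ: at p=1, r=0, E1 = 1 but E2 = 0.

No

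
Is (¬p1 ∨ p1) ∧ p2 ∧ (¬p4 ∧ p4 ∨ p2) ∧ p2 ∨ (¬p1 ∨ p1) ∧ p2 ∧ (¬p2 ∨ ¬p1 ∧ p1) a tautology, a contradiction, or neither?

(¬p1 ∨ p1) ∧ p2 ∧ (¬p4 ∧ p4 ∨ p2) ∧ p2 ∨ (¬p1 ∨ p1) ∧ p2 ∧ (¬p2 ∨ ¬p1 ∧ p1)
= (¬p1 ∨ p1) ∧ p2 ∧ p2 ∧ p2 ∨ (¬p1 ∨ p1) ∧ p2 ∧ (¬p2 ∨ ¬p1 ∧ p1)   [complement / identity]
= (¬p1 ∨ p1) ∧ p2 ∧ (p2 ∧ p2 ∨ ¬p2 ∨ ¬p1 ∧ p1)   [distribution]
= (¬p1 ∨ p1) ∧ p2 ∧ (p2 ∧ p2 ∨ ¬p2)   [complement / identity]
= (¬p1 ∨ p1) ∧ p2 ∧ (p2 ∨ ¬p2)   [idempotence]
= (¬p1 ∨ p1) ∧ p2   [complement / identity]
= p2   [complement / identity]
This depends on p2, so it is not a constant.

neither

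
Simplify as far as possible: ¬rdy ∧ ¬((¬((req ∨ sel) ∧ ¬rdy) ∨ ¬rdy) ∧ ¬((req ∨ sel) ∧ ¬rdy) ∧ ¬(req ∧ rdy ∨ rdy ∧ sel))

¬rdy ∧ (req ∨ sel)

¬rdy ∧ ¬((¬((req ∨ sel) ∧ ¬rdy) ∨ ¬rdy) ∧ ¬((req ∨ sel) ∧ ¬rdy) ∧ ¬(req ∧ rdy ∨ rdy ∧ sel))
= ¬rdy ∧ ¬(¬((req ∨ sel) ∧ ¬rdy) ∧ ¬(req ∧ rdy ∨ rdy ∧ sel))   [absorption]
= ¬rdy ∧ ¬(¬((req ∨ sel) ∧ ¬rdy) ∧ ¬((req ∨ sel) ∧ rdy))   [distribution]
= ¬rdy ∧ ((req ∨ sel) ∧ ¬rdy ∨ (req ∨ sel) ∧ rdy)   [De Morgan]
= ¬rdy ∧ (req ∨ sel)   [distribution]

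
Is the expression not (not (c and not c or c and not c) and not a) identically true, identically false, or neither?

not (not (c and not c or c and not c) and not a)
= c and not c or c and not c or a
= c and not c or a
= a
This depends on a, so it is not a constant.

neither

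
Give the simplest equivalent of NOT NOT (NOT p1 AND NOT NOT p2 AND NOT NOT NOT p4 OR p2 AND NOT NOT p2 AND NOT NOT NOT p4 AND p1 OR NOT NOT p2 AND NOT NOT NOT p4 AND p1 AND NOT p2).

NOT NOT (NOT p1 AND NOT NOT p2 AND NOT NOT NOT p4 OR p2 AND NOT NOT p2 AND NOT NOT NOT p4 AND p1 OR NOT NOT p2 AND NOT NOT NOT p4 AND p1 AND NOT p2)
= NOT NOT (NOT p1 AND NOT NOT p2 AND NOT NOT NOT p4 OR NOT NOT p2 AND NOT NOT NOT p4 AND p1)
= NOT NOT (NOT NOT p2 AND NOT NOT NOT p4)
= NOT (NOT p2 OR NOT NOT p4)
= p2 AND NOT p4

p2 AND NOT p4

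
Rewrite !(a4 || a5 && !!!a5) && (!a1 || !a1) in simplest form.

!a4 && !a1

!(a4 || a5 && !!!a5) && (!a1 || !a1)
= !(a4 || a5 && !a5) && (!a1 || !a1)
= !a4 && (!a1 || !a1)
= !a4 && !a1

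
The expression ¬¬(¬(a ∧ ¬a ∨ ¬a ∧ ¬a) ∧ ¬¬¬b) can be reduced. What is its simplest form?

¬¬(¬(a ∧ ¬a ∨ ¬a ∧ ¬a) ∧ ¬¬¬b)
= ¬¬(¬¬a ∧ ¬¬¬b)   — distribution
= ¬(¬a ∨ ¬¬b)   — De Morgan
= a ∧ ¬b   — De Morgan

a ∧ ¬b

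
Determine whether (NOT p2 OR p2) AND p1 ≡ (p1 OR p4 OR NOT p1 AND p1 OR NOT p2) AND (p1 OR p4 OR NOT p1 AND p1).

E1: (NOT p2 OR p2) AND p1
    = p1   [complement / identity]
E2: (p1 OR p4 OR NOT p1 AND p1 OR NOT p2) AND (p1 OR p4 OR NOT p1 AND p1)
    = p1 OR p4 OR NOT p1 AND p1   [absorption]
    = p1 OR p4   [complement / identity]
These differ: at p1=0, p2=0, p4=1, E1 = 0 but E2 = 1.

No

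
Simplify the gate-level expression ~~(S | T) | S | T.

S | T

~~(S | T) | S | T
= S | T | S | T
= S | T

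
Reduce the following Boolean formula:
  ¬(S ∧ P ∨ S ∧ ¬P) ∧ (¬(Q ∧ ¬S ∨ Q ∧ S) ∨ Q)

¬S

¬(S ∧ P ∨ S ∧ ¬P) ∧ (¬(Q ∧ ¬S ∨ Q ∧ S) ∨ Q)
= ¬S ∧ (¬(Q ∧ ¬S ∨ Q ∧ S) ∨ Q)   [distribution]
= ¬S ∧ (¬Q ∨ Q)   [distribution]
= ¬S   [complement / identity]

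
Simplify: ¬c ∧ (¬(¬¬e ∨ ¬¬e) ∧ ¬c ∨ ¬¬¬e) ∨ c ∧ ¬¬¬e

¬c ∧ (¬(¬¬e ∨ ¬¬e) ∧ ¬c ∨ ¬¬¬e) ∨ c ∧ ¬¬¬e
= ¬c ∧ (¬¬¬e ∧ ¬c ∨ ¬¬¬e) ∨ c ∧ ¬¬¬e   [idempotence]
= ¬c ∧ ¬¬¬e ∨ c ∧ ¬¬¬e   [absorption]
= ¬¬¬e   [distribution]
= ¬e   [double negation]

¬e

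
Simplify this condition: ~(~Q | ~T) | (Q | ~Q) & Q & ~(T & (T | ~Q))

Q

~(~Q | ~T) | (Q | ~Q) & Q & ~(T & (T | ~Q))
= ~(~Q | ~T) | Q & ~(T & (T | ~Q))   — complement / identity
= Q & T | Q & ~(T & (T | ~Q))   — De Morgan
= Q & T | Q & ~T   — absorption
= Q   — distribution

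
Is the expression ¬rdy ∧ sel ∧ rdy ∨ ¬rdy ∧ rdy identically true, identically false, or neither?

identically false

¬rdy ∧ sel ∧ rdy ∨ ¬rdy ∧ rdy
= (¬rdy ∧ sel ∨ ¬rdy) ∧ rdy   — distribution
= ¬rdy ∧ rdy   — absorption
= False   — complement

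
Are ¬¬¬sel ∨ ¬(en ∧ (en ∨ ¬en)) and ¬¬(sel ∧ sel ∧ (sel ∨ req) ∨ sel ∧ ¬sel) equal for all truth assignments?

E1: ¬¬¬sel ∨ ¬(en ∧ (en ∨ ¬en))
    = ¬¬¬sel ∨ ¬en
    = ¬sel ∨ ¬en
E2: ¬¬(sel ∧ sel ∧ (sel ∨ req) ∨ sel ∧ ¬sel)
    = ¬¬(sel ∧ sel ∨ sel ∧ ¬sel)
    = sel ∧ sel ∨ sel ∧ ¬sel
    = sel
These differ: at en=1, req=0, sel=0, E1 = 1 but E2 = 0.

No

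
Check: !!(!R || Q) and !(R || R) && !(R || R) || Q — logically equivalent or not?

E1: !!(!R || Q)
    = !R || Q
E2: !(R || R) && !(R || R) || Q
    = !(R || R) || Q
    = !R || Q
Both reduce to !R || Q, so they are equivalent.

Yes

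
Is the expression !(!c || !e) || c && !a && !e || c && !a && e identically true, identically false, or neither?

!(!c || !e) || c && !a && !e || c && !a && e
= c && e || c && !a && !e || c && !a && e   [De Morgan]
= c && e || c && !a   [distribution]
= c && (e || !a)   [distribution]
This depends on a, c, e, so it is not a constant.

neither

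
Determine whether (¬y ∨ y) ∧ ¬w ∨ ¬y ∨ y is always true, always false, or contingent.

always true

(¬y ∨ y) ∧ ¬w ∨ ¬y ∨ y
= ¬y ∨ y
= True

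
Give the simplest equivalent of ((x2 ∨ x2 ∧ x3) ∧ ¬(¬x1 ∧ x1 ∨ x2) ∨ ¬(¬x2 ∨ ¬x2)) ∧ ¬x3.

((x2 ∨ x2 ∧ x3) ∧ ¬(¬x1 ∧ x1 ∨ x2) ∨ ¬(¬x2 ∨ ¬x2)) ∧ ¬x3
= ((x2 ∨ x2 ∧ x3) ∧ ¬x2 ∨ ¬(¬x2 ∨ ¬x2)) ∧ ¬x3
= (x2 ∧ ¬x2 ∨ ¬(¬x2 ∨ ¬x2)) ∧ ¬x3
= (x2 ∧ ¬x2 ∨ x2 ∧ x2) ∧ ¬x3
= x2 ∧ ¬x3

x2 ∧ ¬x3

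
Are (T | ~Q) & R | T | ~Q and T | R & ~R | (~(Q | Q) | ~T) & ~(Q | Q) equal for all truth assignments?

E1: (T | ~Q) & R | T | ~Q
    = T | ~Q   — absorption
E2: T | R & ~R | (~(Q | Q) | ~T) & ~(Q | Q)
    = T | R & ~R | ~(Q | Q)   — absorption
    = T | ~(Q | Q)   — complement / identity
    = T | ~Q   — idempotence
Both reduce to T | ~Q, so they are equivalent.

Yes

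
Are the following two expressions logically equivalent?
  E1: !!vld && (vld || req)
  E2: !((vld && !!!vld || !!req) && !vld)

E1: !!vld && (vld || req)
    = vld && (vld || req)   (double negation)
    = vld   (absorption)
E2: !((vld && !!!vld || !!req) && !vld)
    = !((vld && !vld || !!req) && !vld)   (double negation)
    = !(!!req && !vld)   (complement / identity)
    = !req || vld   (De Morgan)
These differ: at req=0, vld=0, E1 = 0 but E2 = 1.

No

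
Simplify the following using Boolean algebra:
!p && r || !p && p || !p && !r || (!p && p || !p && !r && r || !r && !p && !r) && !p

!p

!p && r || !p && p || !p && !r || (!p && p || !p && !r && r || !r && !p && !r) && !p
= !p && r || !p && p || !p && !r || (!p && p || !p && !r) && !p   (distribution)
= !p && r || !p && p || !p && !r   (absorption)
= !p && r || !p && !r   (complement / identity)
= !p   (distribution)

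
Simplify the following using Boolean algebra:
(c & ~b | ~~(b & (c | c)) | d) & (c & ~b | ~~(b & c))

(c & ~b | ~~(b & (c | c)) | d) & (c & ~b | ~~(b & c))
= (c & ~b | ~~(b & c) | d) & (c & ~b | ~~(b & c))   — idempotence
= c & ~b | ~~(b & c)   — absorption
= c & ~b | b & c   — double negation
= c   — distribution

c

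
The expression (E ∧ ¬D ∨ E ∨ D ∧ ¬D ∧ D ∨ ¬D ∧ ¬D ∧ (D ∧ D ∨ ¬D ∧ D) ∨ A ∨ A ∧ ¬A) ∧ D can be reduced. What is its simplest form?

(E ∨ A) ∧ D

(E ∧ ¬D ∨ E ∨ D ∧ ¬D ∧ D ∨ ¬D ∧ ¬D ∧ (D ∧ D ∨ ¬D ∧ D) ∨ A ∨ A ∧ ¬A) ∧ D
= (E ∧ ¬D ∨ E ∨ D ∧ ¬D ∧ D ∨ ¬D ∧ ¬D ∧ D ∨ A ∨ A ∧ ¬A) ∧ D   — distribution
= (E ∨ D ∧ ¬D ∧ D ∨ ¬D ∧ ¬D ∧ D ∨ A ∨ A ∧ ¬A) ∧ D   — absorption
= (E ∨ D ∧ ¬D ∧ D ∨ ¬D ∧ ¬D ∧ D ∨ A) ∧ D   — complement / identity
= (E ∨ ¬D ∧ D ∨ A) ∧ D   — distribution
= (E ∨ A) ∧ D   — complement / identity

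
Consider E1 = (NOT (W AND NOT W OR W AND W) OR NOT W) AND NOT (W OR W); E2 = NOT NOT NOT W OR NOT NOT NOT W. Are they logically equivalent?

Yes

E1: (NOT (W AND NOT W OR W AND W) OR NOT W) AND NOT (W OR W)
    = (NOT W OR NOT W) AND NOT (W OR W)
    = (NOT W OR NOT W) AND NOT W
    = NOT W AND NOT W
    = NOT W
E2: NOT NOT NOT W OR NOT NOT NOT W
    = NOT NOT NOT W
    = NOT W
Both reduce to NOT W, so they are equivalent.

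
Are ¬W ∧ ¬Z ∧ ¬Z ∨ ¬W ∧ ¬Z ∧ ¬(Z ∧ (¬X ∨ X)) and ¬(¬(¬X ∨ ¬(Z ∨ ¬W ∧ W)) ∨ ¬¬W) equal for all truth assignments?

No

E1: ¬W ∧ ¬Z ∧ ¬Z ∨ ¬W ∧ ¬Z ∧ ¬(Z ∧ (¬X ∨ X))
    = ¬W ∧ ¬Z ∧ ¬Z ∨ ¬W ∧ ¬Z ∧ ¬Z
    = ¬W ∧ ¬Z ∧ ¬Z
    = ¬W ∧ ¬Z
E2: ¬(¬(¬X ∨ ¬(Z ∨ ¬W ∧ W)) ∨ ¬¬W)
    = (¬X ∨ ¬(Z ∨ ¬W ∧ W)) ∧ ¬W
    = (¬X ∨ ¬Z) ∧ ¬W
These differ: at W=0, X=0, Z=1, E1 = 0 but E2 = 1.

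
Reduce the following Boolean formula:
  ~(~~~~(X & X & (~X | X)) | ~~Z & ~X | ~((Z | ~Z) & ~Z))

~X & ~Z

~(~~~~(X & X & (~X | X)) | ~~Z & ~X | ~((Z | ~Z) & ~Z))
= ~(~~~~(X & X) | ~~Z & ~X | ~((Z | ~Z) & ~Z))   (complement / identity)
= ~(~~~~(X & X) | ~~Z & ~X | ~~Z)   (complement / identity)
= ~(~~~~(X & X) | ~~Z)   (absorption)
= ~(~~(X & X) | ~~Z)   (double negation)
= ~(X & X) & ~Z   (De Morgan)
= ~X & ~Z   (idempotence)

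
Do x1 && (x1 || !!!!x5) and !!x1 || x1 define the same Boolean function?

Yes

E1: x1 && (x1 || !!!!x5)
    = x1 && (x1 || !!x5)   [double negation]
    = x1 && (x1 || x5)   [double negation]
    = x1   [absorption]
E2: !!x1 || x1
    = x1 || x1   [double negation]
    = x1   [idempotence]
Both reduce to x1, so they are equivalent.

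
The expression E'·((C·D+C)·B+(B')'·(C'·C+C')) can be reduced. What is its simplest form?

E'·B

E'·((C·D+C)·B+(B')'·(C'·C+C'))
= E'·((C·D+C)·B+(B')'·C')   — complement / identity
= E'·((C·D+C)·B+B·C')   — double negation
= E'·(C·B+B·C')   — absorption
= E'·B   — distribution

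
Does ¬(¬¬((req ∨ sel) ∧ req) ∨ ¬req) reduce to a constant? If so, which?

¬(¬¬((req ∨ sel) ∧ req) ∨ ¬req)
= ¬((req ∨ sel) ∧ req) ∧ req   — De Morgan
= ¬req ∧ req   — absorption
= False   — complement

yes, False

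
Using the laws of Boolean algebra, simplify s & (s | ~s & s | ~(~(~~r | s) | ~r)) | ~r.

s | ~r

s & (s | ~s & s | ~(~(~~r | s) | ~r)) | ~r
= s & (s | ~(~(~~r | s) | ~r)) | ~r   [complement / identity]
= s & (s | ~(~(r | s) | ~r)) | ~r   [double negation]
= s & (s | (r | s) & r) | ~r   [De Morgan]
= s & (s | r) | ~r   [absorption]
= s | ~r   [absorption]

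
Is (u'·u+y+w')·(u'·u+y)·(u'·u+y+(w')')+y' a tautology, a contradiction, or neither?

(u'·u+y+w')·(u'·u+y)·(u'·u+y+(w')')+y'
= (u'·u+y+w')·(u'·u+y)·(u'·u+y+w)+y'   (double negation)
= (u'·u+y)·(u'·u+y+w)+y'   (absorption)
= u'·u+y+y'   (absorption)
= y+y'   (complement / identity)
= 1   (complement)

tautology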